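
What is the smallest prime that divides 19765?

19765 is odd.
Digit sum 28, not divisible by 3.
Ends in 5: divisible by 5.

5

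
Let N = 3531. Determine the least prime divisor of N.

3

3531 is odd.
Digit sum 12, divisible by 3.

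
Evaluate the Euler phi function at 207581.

185920

Factor: 207581 = 11 · 113 · 167.
φ(207581) = (11−1) · (113−1) · (167−1) = 10 · 112 · 166 = 185920.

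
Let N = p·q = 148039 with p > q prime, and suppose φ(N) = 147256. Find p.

φ(n) = (p−1)(q−1) = n − (p+q) + 1, so p + q = 148039 − 147256 + 1 = 784.
p and q are the roots of t² − 784t + 148039 = 0.
Discriminant: 784² − 4·148039 = 614656 − 592156 = 22500; √22500 = 150.
q = (784 − 150)/2 = 317, p = (784 + 150)/2 = 467.
Check: 317 · 467 = 148039.

467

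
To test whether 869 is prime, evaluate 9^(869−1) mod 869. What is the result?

9^1 ≡ 9 (mod 869)
9^2 ≡ 9^2 = 81 ≡ 81 (mod 869)
9^4 ≡ 81^2 = 6561 ≡ 478 (mod 869)
9^8 ≡ 478^2 = 228484 ≡ 806 (mod 869)
9^16 ≡ 806^2 = 649636 ≡ 493 (mod 869)
9^32 ≡ 493^2 = 243049 ≡ 598 (mod 869)
9^64 ≡ 598^2 = 357604 ≡ 445 (mod 869)
9^128 ≡ 445^2 = 198025 ≡ 762 (mod 869)
9^256 ≡ 762^2 = 580644 ≡ 152 (mod 869)
9^512 ≡ 152^2 = 23104 ≡ 510 (mod 869)
868 = 512 + 256 + 64 + 32 + 4 in binary powers of 2.
So 9^868 ≡ 510 · 152 · 445 · 598 · 478 ≡ 190 (mod 869).
Since 190 ≠ 1, base 9 is a Fermat witness: 869 is composite.

190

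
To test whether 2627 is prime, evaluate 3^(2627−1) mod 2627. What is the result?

1920

3^1 ≡ 3 (mod 2627)
3^2 ≡ 3^2 = 9 ≡ 9 (mod 2627)
3^4 ≡ 9^2 = 81 ≡ 81 (mod 2627)
3^8 ≡ 81^2 = 6561 ≡ 1307 (mod 2627)
3^16 ≡ 1307^2 = 1708249 ≡ 699 (mod 2627)
3^32 ≡ 699^2 = 488601 ≡ 2606 (mod 2627)
3^64 ≡ 2606^2 = 6791236 ≡ 441 (mod 2627)
3^128 ≡ 441^2 = 194481 ≡ 83 (mod 2627)
3^256 ≡ 83^2 = 6889 ≡ 1635 (mod 2627)
3^512 ≡ 1635^2 = 2673225 ≡ 1566 (mod 2627)
3^1024 ≡ 1566^2 = 2452356 ≡ 1365 (mod 2627)
3^2048 ≡ 1365^2 = 1863225 ≡ 682 (mod 2627)
2626 = 2048 + 512 + 64 + 2 in binary powers of 2.
So 3^2626 ≡ 682 · 1566 · 441 · 9 ≡ 1920 (mod 2627).
Since 1920 ≠ 1, base 3 is a Fermat witness: 2627 is composite.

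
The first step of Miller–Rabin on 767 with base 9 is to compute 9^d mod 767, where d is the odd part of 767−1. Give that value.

146

767 − 1 = 766 = 2^1 · 383, so d = 383.
9^1 ≡ 9 (mod 767)
9^2 ≡ 9^2 = 81 ≡ 81 (mod 767)
9^4 ≡ 81^2 = 6561 ≡ 425 (mod 767)
9^8 ≡ 425^2 = 180625 ≡ 380 (mod 767)
9^16 ≡ 380^2 = 144400 ≡ 204 (mod 767)
9^32 ≡ 204^2 = 41616 ≡ 198 (mod 767)
9^64 ≡ 198^2 = 39204 ≡ 87 (mod 767)
9^128 ≡ 87^2 = 7569 ≡ 666 (mod 767)
9^256 ≡ 666^2 = 443556 ≡ 230 (mod 767)
383 = 256 + 64 + 32 + 16 + 8 + 4 + 2 + 1 in binary powers of 2.
So 9^383 ≡ 230 · 87 · 198 · 204 · 380 · 425 · 81 · 9 ≡ 146 (mod 767).
Squaring chain: 146; never reaches −1, so base 9 is a Miller–Rabin witness that 767 is composite.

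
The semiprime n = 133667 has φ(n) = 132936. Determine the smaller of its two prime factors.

349

φ(n) = (p−1)(q−1) = n − (p+q) + 1, so p + q = 133667 − 132936 + 1 = 732.
p and q are the roots of t² − 732t + 133667 = 0.
Discriminant: 732² − 4·133667 = 535824 − 534668 = 1156; √1156 = 34.
q = (732 − 34)/2 = 349, p = (732 + 34)/2 = 383.
Check: 349 · 383 = 133667.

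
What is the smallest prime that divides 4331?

61

4331 is odd.
Digit sum 11, not divisible by 3.
Ends in 1: not divisible by 5.
7: 4331 = 7·618 + 5
11: 4331 = 11·393 + 8
13: 4331 = 13·333 + 2
17: 4331 = 17·254 + 13
19: 4331 = 19·227 + 18
23: 4331 = 23·188 + 7
29: 4331 = 29·149 + 10
31: 4331 = 31·139 + 22
37: 4331 = 37·117 + 2
41: 4331 = 41·105 + 26
43: 4331 = 43·100 + 31
47: 4331 = 47·92 + 7
53: 4331 = 53·81 + 38
59: 4331 = 59·73 + 24
61: 4331 = 61·71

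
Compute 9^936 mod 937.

1

9^1 ≡ 9 (mod 937)
9^2 ≡ 9^2 = 81 ≡ 81 (mod 937)
9^4 ≡ 81^2 = 6561 ≡ 2 (mod 937)
9^8 ≡ 2^2 = 4 ≡ 4 (mod 937)
9^16 ≡ 4^2 = 16 ≡ 16 (mod 937)
9^32 ≡ 16^2 = 256 ≡ 256 (mod 937)
9^64 ≡ 256^2 = 65536 ≡ 883 (mod 937)
9^128 ≡ 883^2 = 779689 ≡ 105 (mod 937)
9^256 ≡ 105^2 = 11025 ≡ 718 (mod 937)
9^512 ≡ 718^2 = 515524 ≡ 174 (mod 937)
936 = 512 + 256 + 128 + 32 + 8 in binary powers of 2.
So 9^936 ≡ 174 · 718 · 105 · 256 · 4 ≡ 1 (mod 937).
Since the result is 1, base 9 gives no evidence that 937 is composite.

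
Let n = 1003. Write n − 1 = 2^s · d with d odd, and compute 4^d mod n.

1003 − 1 = 1002 = 2^1 · 501, so d = 501.
4^1 ≡ 4 (mod 1003)
4^2 ≡ 4^2 = 16 ≡ 16 (mod 1003)
4^4 ≡ 16^2 = 256 ≡ 256 (mod 1003)
4^8 ≡ 256^2 = 65536 ≡ 341 (mod 1003)
4^16 ≡ 341^2 = 116281 ≡ 936 (mod 1003)
4^32 ≡ 936^2 = 876096 ≡ 477 (mod 1003)
4^64 ≡ 477^2 = 227529 ≡ 851 (mod 1003)
4^128 ≡ 851^2 = 724201 ≡ 35 (mod 1003)
4^256 ≡ 35^2 = 1225 ≡ 222 (mod 1003)
501 = 256 + 128 + 64 + 32 + 16 + 4 + 1 in binary powers of 2.
So 4^501 ≡ 222 · 35 · 851 · 477 · 936 · 256 · 4 ≡ 990 (mod 1003).
Squaring chain: 990; never reaches −1, so base 4 is a Miller–Rabin witness that 1003 is composite.

990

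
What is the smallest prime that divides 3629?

19

3629 is odd.
Digit sum 20, not divisible by 3.
Ends in 9: not divisible by 5.
7: 3629 = 7·518 + 3
11: 3629 = 11·329 + 10
13: 3629 = 13·279 + 2
17: 3629 = 17·213 + 8
19: 3629 = 19·191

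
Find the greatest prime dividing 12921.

12921 = 3 · 4307
4307 = 59 · 73
73 is prime.
So 12921 = 3 · 59 · 73; the largest prime factor is 73.

73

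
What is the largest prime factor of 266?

19

266 = 2 · 133
133 = 7 · 19
19 is prime.
So 266 = 2 · 7 · 19; the largest prime factor is 19.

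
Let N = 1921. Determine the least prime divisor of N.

17

1921 is odd.
Digit sum 13, not divisible by 3.
Ends in 1: not divisible by 5.
7: 1921 = 7·274 + 3
11: 1921 = 11·174 + 7
13: 1921 = 13·147 + 10
17: 1921 = 17·113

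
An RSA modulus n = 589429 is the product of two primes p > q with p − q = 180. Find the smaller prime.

Since p = q + 180, we have 589429 = q(q + 180), so q² + 180q − 589429 = 0.
Discriminant: 180² + 4·589429 = 32400 + 2357716 = 2390116; √2390116 = 1546.
q = (−180 + 1546)/2 = 683, and p = q + 180 = 863.
Check: 683 · 863 = 589429.

683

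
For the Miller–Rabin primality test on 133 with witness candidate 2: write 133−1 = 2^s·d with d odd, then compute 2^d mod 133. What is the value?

50

133 − 1 = 132 = 2^2 · 33, so d = 33.
2^1 ≡ 2 (mod 133)
2^2 ≡ 2^2 = 4 ≡ 4 (mod 133)
2^4 ≡ 4^2 = 16 ≡ 16 (mod 133)
2^8 ≡ 16^2 = 256 ≡ 123 (mod 133)
2^16 ≡ 123^2 = 15129 ≡ 100 (mod 133)
2^32 ≡ 100^2 = 10000 ≡ 25 (mod 133)
33 = 32 + 1 in binary powers of 2.
So 2^33 ≡ 25 · 2 ≡ 50 (mod 133).
Squaring chain: 50 → 106; never reaches −1, so base 2 is a Miller–Rabin witness that 133 is composite.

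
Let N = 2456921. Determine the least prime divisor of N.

2456921 is odd.
Digit sum 29, not divisible by 3.
Ends in 1: not divisible by 5.
7: 2456921 = 7·350988 + 5
11: 2456921 = 11·223356 + 5
13: 2456921 = 13·188993 + 12
17: 2456921 = 17·144524 + 13
19: 2456921 = 19·129311 + 12
23: 2456921 = 23·106822 + 15
29: 2456921 = 29·84721 + 12
31: 2456921 = 31·79255 + 16
37: 2456921 = 37·66403 + 10
41: 2456921 = 41·59924 + 37
43: 2456921 = 43·57137 + 30
47: 2456921 = 47·52274 + 43
53: 2456921 = 53·46357

53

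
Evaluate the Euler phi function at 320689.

Factor: 320689 = 23 · 73 · 191.
φ(320689) = (23−1) · (73−1) · (191−1) = 22 · 72 · 190 = 300960.

300960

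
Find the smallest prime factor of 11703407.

53

11703407 is odd.
Digit sum 23, not divisible by 3.
Ends in 7: not divisible by 5.
7: 11703407 = 7·1671915 + 2
11: 11703407 = 11·1063946 + 1
13: 11703407 = 13·900262 + 1
17: 11703407 = 17·688435 + 12
19: 11703407 = 19·615968 + 15
23: 11703407 = 23·508843 + 18
29: 11703407 = 29·403565 + 22
31: 11703407 = 31·377529 + 8
37: 11703407 = 37·316308 + 11
41: 11703407 = 41·285448 + 39
43: 11703407 = 43·272172 + 11
47: 11703407 = 47·249008 + 31
53: 11703407 = 53·220819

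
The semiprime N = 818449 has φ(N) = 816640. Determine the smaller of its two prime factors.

881

φ(n) = (p−1)(q−1) = n − (p+q) + 1, so p + q = 818449 − 816640 + 1 = 1810.
p and q are the roots of t² − 1810t + 818449 = 0.
Discriminant: 1810² − 4·818449 = 3276100 − 3273796 = 2304; √2304 = 48.
q = (1810 − 48)/2 = 881, p = (1810 + 48)/2 = 929.
Check: 881 · 929 = 818449.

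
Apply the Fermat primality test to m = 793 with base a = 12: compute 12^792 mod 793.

729

12^1 ≡ 12 (mod 793)
12^2 ≡ 12^2 = 144 ≡ 144 (mod 793)
12^4 ≡ 144^2 = 20736 ≡ 118 (mod 793)
12^8 ≡ 118^2 = 13924 ≡ 443 (mod 793)
12^16 ≡ 443^2 = 196249 ≡ 378 (mod 793)
12^32 ≡ 378^2 = 142884 ≡ 144 (mod 793)
12^64 ≡ 144^2 = 20736 ≡ 118 (mod 793)
12^128 ≡ 118^2 = 13924 ≡ 443 (mod 793)
12^256 ≡ 443^2 = 196249 ≡ 378 (mod 793)
12^512 ≡ 378^2 = 142884 ≡ 144 (mod 793)
792 = 512 + 256 + 16 + 8 in binary powers of 2.
So 12^792 ≡ 144 · 378 · 378 · 443 ≡ 729 (mod 793).
Since 729 ≠ 1, base 12 is a Fermat witness: 793 is composite.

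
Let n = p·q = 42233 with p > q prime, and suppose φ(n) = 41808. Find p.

φ(n) = (p−1)(q−1) = n − (p+q) + 1, so p + q = 42233 − 41808 + 1 = 426.
p and q are the roots of t² − 426t + 42233 = 0.
Discriminant: 426² − 4·42233 = 181476 − 168932 = 12544; √12544 = 112.
q = (426 − 112)/2 = 157, p = (426 + 112)/2 = 269.
Check: 157 · 269 = 42233.

269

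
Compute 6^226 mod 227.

6^1 ≡ 6 (mod 227)
6^2 ≡ 6^2 = 36 ≡ 36 (mod 227)
6^4 ≡ 36^2 = 1296 ≡ 161 (mod 227)
6^8 ≡ 161^2 = 25921 ≡ 43 (mod 227)
6^16 ≡ 43^2 = 1849 ≡ 33 (mod 227)
6^32 ≡ 33^2 = 1089 ≡ 181 (mod 227)
6^64 ≡ 181^2 = 32761 ≡ 73 (mod 227)
6^128 ≡ 73^2 = 5329 ≡ 108 (mod 227)
226 = 128 + 64 + 32 + 2 in binary powers of 2.
So 6^226 ≡ 108 · 73 · 181 · 36 ≡ 1 (mod 227).
Since the result is 1, base 6 gives no evidence that 227 is composite.

1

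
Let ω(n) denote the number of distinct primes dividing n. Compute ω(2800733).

2800733 = 13 · 215441
215441 = 17 · 12673
12673 = 19 · 667
667 = 23 · 29
2800733 = 13 · 17 · 19 · 23 · 29, which has 5 distinct prime factors.

5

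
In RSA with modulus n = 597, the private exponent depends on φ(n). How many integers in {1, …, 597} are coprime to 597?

396

Factor: 597 = 3 · 199.
φ(597) = (3−1) · (199−1) = 2 · 198 = 396.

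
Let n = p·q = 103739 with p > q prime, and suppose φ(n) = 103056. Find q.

227

φ(n) = (p−1)(q−1) = n − (p+q) + 1, so p + q = 103739 − 103056 + 1 = 684.
p and q are the roots of t² − 684t + 103739 = 0.
Discriminant: 684² − 4·103739 = 467856 − 414956 = 52900; √52900 = 230.
q = (684 − 230)/2 = 227, p = (684 + 230)/2 = 457.
Check: 227 · 457 = 103739.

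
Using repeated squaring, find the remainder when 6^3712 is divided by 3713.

6^1 ≡ 6 (mod 3713)
6^2 ≡ 6^2 = 36 ≡ 36 (mod 3713)
6^4 ≡ 36^2 = 1296 ≡ 1296 (mod 3713)
6^8 ≡ 1296^2 = 1679616 ≡ 1340 (mod 3713)
6^16 ≡ 1340^2 = 1795600 ≡ 2221 (mod 3713)
6^32 ≡ 2221^2 = 4932841 ≡ 1977 (mod 3713)
6^64 ≡ 1977^2 = 3908529 ≡ 2453 (mod 3713)
6^128 ≡ 2453^2 = 6017209 ≡ 2149 (mod 3713)
6^256 ≡ 2149^2 = 4618201 ≡ 2942 (mod 3713)
6^512 ≡ 2942^2 = 8655364 ≡ 361 (mod 3713)
6^1024 ≡ 361^2 = 130321 ≡ 366 (mod 3713)
6^2048 ≡ 366^2 = 133956 ≡ 288 (mod 3713)
3712 = 2048 + 1024 + 512 + 128 in binary powers of 2.
So 6^3712 ≡ 288 · 366 · 361 · 2149 ≡ 1225 (mod 3713).
Since 1225 ≠ 1, base 6 is a Fermat witness: 3713 is composite.

1225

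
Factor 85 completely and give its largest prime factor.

17

85 = 5 · 17
17 is prime.
So 85 = 5 · 17; the largest prime factor is 17.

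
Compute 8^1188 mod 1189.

836

8^1 ≡ 8 (mod 1189)
8^2 ≡ 8^2 = 64 ≡ 64 (mod 1189)
8^4 ≡ 64^2 = 4096 ≡ 529 (mod 1189)
8^8 ≡ 529^2 = 279841 ≡ 426 (mod 1189)
8^16 ≡ 426^2 = 181476 ≡ 748 (mod 1189)
8^32 ≡ 748^2 = 559504 ≡ 674 (mod 1189)
8^64 ≡ 674^2 = 454276 ≡ 78 (mod 1189)
8^128 ≡ 78^2 = 6084 ≡ 139 (mod 1189)
8^256 ≡ 139^2 = 19321 ≡ 297 (mod 1189)
8^512 ≡ 297^2 = 88209 ≡ 223 (mod 1189)
8^1024 ≡ 223^2 = 49729 ≡ 980 (mod 1189)
1188 = 1024 + 128 + 32 + 4 in binary powers of 2.
So 8^1188 ≡ 980 · 139 · 674 · 529 ≡ 836 (mod 1189).
Since 836 ≠ 1, base 8 is a Fermat witness: 1189 is composite.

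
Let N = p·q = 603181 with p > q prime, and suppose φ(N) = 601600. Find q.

φ(n) = (p−1)(q−1) = n − (p+q) + 1, so p + q = 603181 − 601600 + 1 = 1582.
p and q are the roots of t² − 1582t + 603181 = 0.
Discriminant: 1582² − 4·603181 = 2502724 − 2412724 = 90000; √90000 = 300.
q = (1582 − 300)/2 = 641, p = (1582 + 300)/2 = 941.
Check: 641 · 941 = 603181.

641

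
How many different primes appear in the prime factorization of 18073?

3

18073 = 11 · 1643
1643 = 31 · 53
18073 = 11 · 31 · 53, which has 3 distinct prime factors.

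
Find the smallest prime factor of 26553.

3

26553 is odd.
Digit sum 21, divisible by 3.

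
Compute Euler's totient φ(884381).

Factor: 884381 = 43 · 131 · 157.
φ(884381) = (43−1) · (131−1) · (157−1) = 42 · 130 · 156 = 851760.

851760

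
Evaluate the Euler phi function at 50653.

49284

Factor: 50653 = 37^3.
φ(50653) = 37^2·(37−1) = 49284.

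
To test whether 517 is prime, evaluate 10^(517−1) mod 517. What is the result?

10^1 ≡ 10 (mod 517)
10^2 ≡ 10^2 = 100 ≡ 100 (mod 517)
10^4 ≡ 100^2 = 10000 ≡ 177 (mod 517)
10^8 ≡ 177^2 = 31329 ≡ 309 (mod 517)
10^16 ≡ 309^2 = 95481 ≡ 353 (mod 517)
10^32 ≡ 353^2 = 124609 ≡ 12 (mod 517)
10^64 ≡ 12^2 = 144 ≡ 144 (mod 517)
10^128 ≡ 144^2 = 20736 ≡ 56 (mod 517)
10^256 ≡ 56^2 = 3136 ≡ 34 (mod 517)
10^512 ≡ 34^2 = 1156 ≡ 122 (mod 517)
516 = 512 + 4 in binary powers of 2.
So 10^516 ≡ 122 · 177 ≡ 397 (mod 517).
Since 397 ≠ 1, base 10 is a Fermat witness: 517 is composite.

397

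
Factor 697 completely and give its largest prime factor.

41

697 = 17 · 41
41 is prime.
So 697 = 17 · 41; the largest prime factor is 41.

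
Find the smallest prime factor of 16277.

16277 is odd.
Digit sum 23, not divisible by 3.
Ends in 7: not divisible by 5.
7: 16277 = 7·2325 + 2
11: 16277 = 11·1479 + 8
13: 16277 = 13·1252 + 1
17: 16277 = 17·957 + 8
19: 16277 = 19·856 + 13
23: 16277 = 23·707 + 16
29: 16277 = 29·561 + 8
31: 16277 = 31·525 + 2
37: 16277 = 37·439 + 34
41: 16277 = 41·397

41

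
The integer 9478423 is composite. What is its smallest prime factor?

67

9478423 is odd.
Digit sum 37, not divisible by 3.
Ends in 3: not divisible by 5.
7: 9478423 = 7·1354060 + 3
11: 9478423 = 11·861674 + 9
13: 9478423 = 13·729109 + 6
17: 9478423 = 17·557554 + 5
19: 9478423 = 19·498864 + 7
23: 9478423 = 23·412105 + 8
29: 9478423 = 29·326842 + 5
31: 9478423 = 31·305755 + 18
37: 9478423 = 37·256173 + 22
41: 9478423 = 41·231181 + 2
43: 9478423 = 43·220428 + 19
47: 9478423 = 47·201668 + 27
53: 9478423 = 53·178838 + 9
59: 9478423 = 59·160651 + 14
61: 9478423 = 61·155383 + 60
67: 9478423 = 67·141469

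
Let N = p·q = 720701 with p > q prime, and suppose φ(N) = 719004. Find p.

φ(n) = (p−1)(q−1) = n − (p+q) + 1, so p + q = 720701 − 719004 + 1 = 1698.
p and q are the roots of t² − 1698t + 720701 = 0.
Discriminant: 1698² − 4·720701 = 2883204 − 2882804 = 400; √400 = 20.
q = (1698 − 20)/2 = 839, p = (1698 + 20)/2 = 859.
Check: 839 · 859 = 720701.

859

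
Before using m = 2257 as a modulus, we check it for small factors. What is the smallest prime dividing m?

2257 is odd.
Digit sum 16, not divisible by 3.
Ends in 7: not divisible by 5.
7: 2257 = 7·322 + 3
11: 2257 = 11·205 + 2
13: 2257 = 13·173 + 8
17: 2257 = 17·132 + 13
19: 2257 = 19·118 + 15
23: 2257 = 23·98 + 3
29: 2257 = 29·77 + 24
31: 2257 = 31·72 + 25
37: 2257 = 37·61

37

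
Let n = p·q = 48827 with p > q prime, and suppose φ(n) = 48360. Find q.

157

φ(n) = (p−1)(q−1) = n − (p+q) + 1, so p + q = 48827 − 48360 + 1 = 468.
p and q are the roots of t² − 468t + 48827 = 0.
Discriminant: 468² − 4·48827 = 219024 − 195308 = 23716; √23716 = 154.
q = (468 − 154)/2 = 157, p = (468 + 154)/2 = 311.
Check: 157 · 311 = 48827.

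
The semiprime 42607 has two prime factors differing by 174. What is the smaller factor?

137

Since p = q + 174, we have 42607 = q(q + 174), so q² + 174q − 42607 = 0.
Discriminant: 174² + 4·42607 = 30276 + 170428 = 200704; √200704 = 448.
q = (−174 + 448)/2 = 137, and p = q + 174 = 311.
Check: 137 · 311 = 42607.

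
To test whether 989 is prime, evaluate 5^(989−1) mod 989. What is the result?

5^1 ≡ 5 (mod 989)
5^2 ≡ 5^2 = 25 ≡ 25 (mod 989)
5^4 ≡ 25^2 = 625 ≡ 625 (mod 989)
5^8 ≡ 625^2 = 390625 ≡ 959 (mod 989)
5^16 ≡ 959^2 = 919681 ≡ 900 (mod 989)
5^32 ≡ 900^2 = 810000 ≡ 9 (mod 989)
5^64 ≡ 9^2 = 81 ≡ 81 (mod 989)
5^128 ≡ 81^2 = 6561 ≡ 627 (mod 989)
5^256 ≡ 627^2 = 393129 ≡ 496 (mod 989)
5^512 ≡ 496^2 = 246016 ≡ 744 (mod 989)
988 = 512 + 256 + 128 + 64 + 16 + 8 + 4 in binary powers of 2.
So 5^988 ≡ 744 · 496 · 627 · 81 · 900 · 959 · 625 ≡ 81 (mod 989).
Since 81 ≠ 1, base 5 is a Fermat witness: 989 is composite.

81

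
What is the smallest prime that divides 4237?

4237 is odd.
Digit sum 16, not divisible by 3.
Ends in 7: not divisible by 5.
7: 4237 = 7·605 + 2
11: 4237 = 11·385 + 2
13: 4237 = 13·325 + 12
17: 4237 = 17·249 + 4
19: 4237 = 19·223

19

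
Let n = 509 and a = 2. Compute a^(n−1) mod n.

2^1 ≡ 2 (mod 509)
2^2 ≡ 2^2 = 4 ≡ 4 (mod 509)
2^4 ≡ 4^2 = 16 ≡ 16 (mod 509)
2^8 ≡ 16^2 = 256 ≡ 256 (mod 509)
2^16 ≡ 256^2 = 65536 ≡ 384 (mod 509)
2^32 ≡ 384^2 = 147456 ≡ 355 (mod 509)
2^64 ≡ 355^2 = 126025 ≡ 302 (mod 509)
2^128 ≡ 302^2 = 91204 ≡ 93 (mod 509)
2^256 ≡ 93^2 = 8649 ≡ 505 (mod 509)
508 = 256 + 128 + 64 + 32 + 16 + 8 + 4 in binary powers of 2.
So 2^508 ≡ 505 · 93 · 302 · 355 · 384 · 256 · 16 ≡ 1 (mod 509).
Since the result is 1, base 2 gives no evidence that 509 is composite.

1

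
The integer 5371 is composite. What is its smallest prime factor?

5371 is odd.
Digit sum 16, not divisible by 3.
Ends in 1: not divisible by 5.
7: 5371 = 7·767 + 2
11: 5371 = 11·488 + 3
13: 5371 = 13·413 + 2
17: 5371 = 17·315 + 16
19: 5371 = 19·282 + 13
23: 5371 = 23·233 + 12
29: 5371 = 29·185 + 6
31: 5371 = 31·173 + 8
37: 5371 = 37·145 + 6
41: 5371 = 41·131

41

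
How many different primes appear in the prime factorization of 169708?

5

169708 = 2^2 · 42427
42427 = 7 · 6061
6061 = 11 · 551
551 = 19 · 29
169708 = 2^2 · 7 · 11 · 19 · 29, which has 5 distinct prime factors.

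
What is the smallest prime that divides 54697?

83

54697 is odd.
Digit sum 31, not divisible by 3.
Ends in 7: not divisible by 5.
7: 54697 = 7·7813 + 6
11: 54697 = 11·4972 + 5
13: 54697 = 13·4207 + 6
17: 54697 = 17·3217 + 8
19: 54697 = 19·2878 + 15
23: 54697 = 23·2378 + 3
29: 54697 = 29·1886 + 3
31: 54697 = 31·1764 + 13
37: 54697 = 37·1478 + 11
41: 54697 = 41·1334 + 3
43: 54697 = 43·1272 + 1
47: 54697 = 47·1163 + 36
53: 54697 = 53·1032 + 1
59: 54697 = 59·927 + 4
61: 54697 = 61·896 + 41
67: 54697 = 67·816 + 25
71: 54697 = 71·770 + 27
73: 54697 = 73·749 + 20
79: 54697 = 79·692 + 29
83: 54697 = 83·659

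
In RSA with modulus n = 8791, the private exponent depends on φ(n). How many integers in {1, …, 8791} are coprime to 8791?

Factor: 8791 = 59 · 149.
φ(8791) = (59−1) · (149−1) = 58 · 148 = 8584.

8584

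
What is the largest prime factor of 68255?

73

68255 = 5 · 13651
13651 = 11 · 1241
1241 = 17 · 73
73 is prime.
So 68255 = 5 · 11 · 17 · 73; the largest prime factor is 73.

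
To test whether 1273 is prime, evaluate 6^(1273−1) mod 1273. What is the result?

6^1 ≡ 6 (mod 1273)
6^2 ≡ 6^2 = 36 ≡ 36 (mod 1273)
6^4 ≡ 36^2 = 1296 ≡ 23 (mod 1273)
6^8 ≡ 23^2 = 529 ≡ 529 (mod 1273)
6^16 ≡ 529^2 = 279841 ≡ 1054 (mod 1273)
6^32 ≡ 1054^2 = 1110916 ≡ 860 (mod 1273)
6^64 ≡ 860^2 = 739600 ≡ 1260 (mod 1273)
6^128 ≡ 1260^2 = 1587600 ≡ 169 (mod 1273)
6^256 ≡ 169^2 = 28561 ≡ 555 (mod 1273)
6^512 ≡ 555^2 = 308025 ≡ 1232 (mod 1273)
6^1024 ≡ 1232^2 = 1517824 ≡ 408 (mod 1273)
1272 = 1024 + 128 + 64 + 32 + 16 + 8 in binary powers of 2.
So 6^1272 ≡ 408 · 169 · 1260 · 860 · 1054 · 529 ≡ 558 (mod 1273).
Since 558 ≠ 1, base 6 is a Fermat witness: 1273 is composite.

558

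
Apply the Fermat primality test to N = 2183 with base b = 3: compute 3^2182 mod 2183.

1302

3^1 ≡ 3 (mod 2183)
3^2 ≡ 3^2 = 9 ≡ 9 (mod 2183)
3^4 ≡ 9^2 = 81 ≡ 81 (mod 2183)
3^8 ≡ 81^2 = 6561 ≡ 12 (mod 2183)
3^16 ≡ 12^2 = 144 ≡ 144 (mod 2183)
3^32 ≡ 144^2 = 20736 ≡ 1089 (mod 2183)
3^64 ≡ 1089^2 = 1185921 ≡ 552 (mod 2183)
3^128 ≡ 552^2 = 304704 ≡ 1267 (mod 2183)
3^256 ≡ 1267^2 = 1605289 ≡ 784 (mod 2183)
3^512 ≡ 784^2 = 614656 ≡ 1233 (mod 2183)
3^1024 ≡ 1233^2 = 1520289 ≡ 921 (mod 2183)
3^2048 ≡ 921^2 = 848241 ≡ 1237 (mod 2183)
2182 = 2048 + 128 + 4 + 2 in binary powers of 2.
So 3^2182 ≡ 1237 · 1267 · 81 · 9 ≡ 1302 (mod 2183).
Since 1302 ≠ 1, base 3 is a Fermat witness: 2183 is composite.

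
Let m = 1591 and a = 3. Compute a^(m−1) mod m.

3^1 ≡ 3 (mod 1591)
3^2 ≡ 3^2 = 9 ≡ 9 (mod 1591)
3^4 ≡ 9^2 = 81 ≡ 81 (mod 1591)
3^8 ≡ 81^2 = 6561 ≡ 197 (mod 1591)
3^16 ≡ 197^2 = 38809 ≡ 625 (mod 1591)
3^32 ≡ 625^2 = 390625 ≡ 830 (mod 1591)
3^64 ≡ 830^2 = 688900 ≡ 1588 (mod 1591)
3^128 ≡ 1588^2 = 2521744 ≡ 9 (mod 1591)
3^256 ≡ 9^2 = 81 ≡ 81 (mod 1591)
3^512 ≡ 81^2 = 6561 ≡ 197 (mod 1591)
3^1024 ≡ 197^2 = 38809 ≡ 625 (mod 1591)
1590 = 1024 + 512 + 32 + 16 + 4 + 2 in binary powers of 2.
So 3^1590 ≡ 625 · 197 · 830 · 625 · 81 · 9 ≡ 322 (mod 1591).
Since 322 ≠ 1, base 3 is a Fermat witness: 1591 is composite.

322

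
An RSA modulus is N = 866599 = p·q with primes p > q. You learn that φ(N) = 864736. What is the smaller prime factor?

φ(n) = (p−1)(q−1) = n − (p+q) + 1, so p + q = 866599 − 864736 + 1 = 1864.
p and q are the roots of t² − 1864t + 866599 = 0.
Discriminant: 1864² − 4·866599 = 3474496 − 3466396 = 8100; √8100 = 90.
q = (1864 − 90)/2 = 887, p = (1864 + 90)/2 = 977.
Check: 887 · 977 = 866599.

887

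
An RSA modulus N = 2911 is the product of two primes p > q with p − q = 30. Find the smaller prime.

Since p = q + 30, we have 2911 = q(q + 30), so q² + 30q − 2911 = 0.
Discriminant: 30² + 4·2911 = 900 + 11644 = 12544; √12544 = 112.
q = (−30 + 112)/2 = 41, and p = q + 30 = 71.
Check: 41 · 71 = 2911.

41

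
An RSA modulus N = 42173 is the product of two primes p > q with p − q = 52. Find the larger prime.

233

Since p = q + 52, we have 42173 = q(q + 52), so q² + 52q − 42173 = 0.
Discriminant: 52² + 4·42173 = 2704 + 168692 = 171396; √171396 = 414.
q = (−52 + 414)/2 = 181, and p = q + 52 = 233.
Check: 181 · 233 = 42173.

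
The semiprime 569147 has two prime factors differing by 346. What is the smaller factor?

Since p = q + 346, we have 569147 = q(q + 346), so q² + 346q − 569147 = 0.
Discriminant: 346² + 4·569147 = 119716 + 2276588 = 2396304; √2396304 = 1548.
q = (−346 + 1548)/2 = 601, and p = q + 346 = 947.
Check: 601 · 947 = 569147.

601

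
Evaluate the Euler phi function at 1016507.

Factor: 1016507 = 71 · 103 · 139.
φ(1016507) = (71−1) · (103−1) · (139−1) = 70 · 102 · 138 = 985320.

985320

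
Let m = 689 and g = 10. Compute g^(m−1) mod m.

10^1 ≡ 10 (mod 689)
10^2 ≡ 10^2 = 100 ≡ 100 (mod 689)
10^4 ≡ 100^2 = 10000 ≡ 354 (mod 689)
10^8 ≡ 354^2 = 125316 ≡ 607 (mod 689)
10^16 ≡ 607^2 = 368449 ≡ 523 (mod 689)
10^32 ≡ 523^2 = 273529 ≡ 685 (mod 689)
10^64 ≡ 685^2 = 469225 ≡ 16 (mod 689)
10^128 ≡ 16^2 = 256 ≡ 256 (mod 689)
10^256 ≡ 256^2 = 65536 ≡ 81 (mod 689)
10^512 ≡ 81^2 = 6561 ≡ 360 (mod 689)
688 = 512 + 128 + 32 + 16 in binary powers of 2.
So 10^688 ≡ 360 · 256 · 685 · 523 ≡ 16 (mod 689).
Since 16 ≠ 1, base 10 is a Fermat witness: 689 is composite.

16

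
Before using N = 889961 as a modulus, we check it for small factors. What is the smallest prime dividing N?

889961 is odd.
Digit sum 41, not divisible by 3.
Ends in 1: not divisible by 5.
7: 889961 = 7·127137 + 2
11: 889961 = 11·80905 + 6
13: 889961 = 13·68458 + 7
17: 889961 = 17·52350 + 11
19: 889961 = 19·46840 + 1
23: 889961 = 23·38693 + 22
29: 889961 = 29·30688 + 9
31: 889961 = 31·28708 + 13
37: 889961 = 37·24053

37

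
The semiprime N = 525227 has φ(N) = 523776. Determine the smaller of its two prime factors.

φ(n) = (p−1)(q−1) = n − (p+q) + 1, so p + q = 525227 − 523776 + 1 = 1452.
p and q are the roots of t² − 1452t + 525227 = 0.
Discriminant: 1452² − 4·525227 = 2108304 − 2100908 = 7396; √7396 = 86.
q = (1452 − 86)/2 = 683, p = (1452 + 86)/2 = 769.
Check: 683 · 769 = 525227.

683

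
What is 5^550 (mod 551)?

5^1 ≡ 5 (mod 551)
5^2 ≡ 5^2 = 25 ≡ 25 (mod 551)
5^4 ≡ 25^2 = 625 ≡ 74 (mod 551)
5^8 ≡ 74^2 = 5476 ≡ 517 (mod 551)
5^16 ≡ 517^2 = 267289 ≡ 54 (mod 551)
5^32 ≡ 54^2 = 2916 ≡ 161 (mod 551)
5^64 ≡ 161^2 = 25921 ≡ 24 (mod 551)
5^128 ≡ 24^2 = 576 ≡ 25 (mod 551)
5^256 ≡ 25^2 = 625 ≡ 74 (mod 551)
5^512 ≡ 74^2 = 5476 ≡ 517 (mod 551)
550 = 512 + 32 + 4 + 2 in binary powers of 2.
So 5^550 ≡ 517 · 161 · 74 · 25 ≡ 480 (mod 551).
Since 480 ≠ 1, base 5 is a Fermat witness: 551 is composite.

480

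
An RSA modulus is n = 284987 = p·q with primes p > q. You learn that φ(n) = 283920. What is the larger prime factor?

547

φ(n) = (p−1)(q−1) = n − (p+q) + 1, so p + q = 284987 − 283920 + 1 = 1068.
p and q are the roots of t² − 1068t + 284987 = 0.
Discriminant: 1068² − 4·284987 = 1140624 − 1139948 = 676; √676 = 26.
q = (1068 − 26)/2 = 521, p = (1068 + 26)/2 = 547.
Check: 521 · 547 = 284987.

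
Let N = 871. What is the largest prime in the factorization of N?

67

871 = 13 · 67
67 is prime.
So 871 = 13 · 67; the largest prime factor is 67.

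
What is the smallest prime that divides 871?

13

871 is odd.
Digit sum 16, not divisible by 3.
Ends in 1: not divisible by 5.
7: 871 = 7·124 + 3
11: 871 = 11·79 + 2
13: 871 = 13·67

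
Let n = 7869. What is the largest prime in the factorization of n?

61

7869 = 3 · 2623
2623 = 43 · 61
61 is prime.
So 7869 = 3 · 43 · 61; the largest prime factor is 61.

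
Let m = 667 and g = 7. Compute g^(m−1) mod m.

326

7^1 ≡ 7 (mod 667)
7^2 ≡ 7^2 = 49 ≡ 49 (mod 667)
7^4 ≡ 49^2 = 2401 ≡ 400 (mod 667)
7^8 ≡ 400^2 = 160000 ≡ 587 (mod 667)
7^16 ≡ 587^2 = 344569 ≡ 397 (mod 667)
7^32 ≡ 397^2 = 157609 ≡ 197 (mod 667)
7^64 ≡ 197^2 = 38809 ≡ 123 (mod 667)
7^128 ≡ 123^2 = 15129 ≡ 455 (mod 667)
7^256 ≡ 455^2 = 207025 ≡ 255 (mod 667)
7^512 ≡ 255^2 = 65025 ≡ 326 (mod 667)
666 = 512 + 128 + 16 + 8 + 2 in binary powers of 2.
So 7^666 ≡ 326 · 455 · 397 · 587 · 49 ≡ 326 (mod 667).
Since 326 ≠ 1, base 7 is a Fermat witness: 667 is composite.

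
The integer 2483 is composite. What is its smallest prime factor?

2483 is odd.
Digit sum 17, not divisible by 3.
Ends in 3: not divisible by 5.
7: 2483 = 7·354 + 5
11: 2483 = 11·225 + 8
13: 2483 = 13·191

13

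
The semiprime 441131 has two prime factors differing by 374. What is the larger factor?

Since p = q + 374, we have 441131 = q(q + 374), so q² + 374q − 441131 = 0.
Discriminant: 374² + 4·441131 = 139876 + 1764524 = 1904400; √1904400 = 1380.
q = (−374 + 1380)/2 = 503, and p = q + 374 = 877.
Check: 503 · 877 = 441131.

877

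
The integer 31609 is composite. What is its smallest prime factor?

73

31609 is odd.
Digit sum 19, not divisible by 3.
Ends in 9: not divisible by 5.
7: 31609 = 7·4515 + 4
11: 31609 = 11·2873 + 6
13: 31609 = 13·2431 + 6
17: 31609 = 17·1859 + 6
19: 31609 = 19·1663 + 12
23: 31609 = 23·1374 + 7
29: 31609 = 29·1089 + 28
31: 31609 = 31·1019 + 20
37: 31609 = 37·854 + 11
41: 31609 = 41·770 + 39
43: 31609 = 43·735 + 4
47: 31609 = 47·672 + 25
53: 31609 = 53·596 + 21
59: 31609 = 59·535 + 44
61: 31609 = 61·518 + 11
67: 31609 = 67·471 + 52
71: 31609 = 71·445 + 14
73: 31609 = 73·433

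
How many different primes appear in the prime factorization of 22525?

3

22525 = 5^2 · 901
901 = 17 · 53
22525 = 5^2 · 17 · 53, which has 3 distinct prime factors.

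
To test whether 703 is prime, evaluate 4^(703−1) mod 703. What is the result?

4^1 ≡ 4 (mod 703)
4^2 ≡ 4^2 = 16 ≡ 16 (mod 703)
4^4 ≡ 16^2 = 256 ≡ 256 (mod 703)
4^8 ≡ 256^2 = 65536 ≡ 157 (mod 703)
4^16 ≡ 157^2 = 24649 ≡ 44 (mod 703)
4^32 ≡ 44^2 = 1936 ≡ 530 (mod 703)
4^64 ≡ 530^2 = 280900 ≡ 403 (mod 703)
4^128 ≡ 403^2 = 162409 ≡ 16 (mod 703)
4^256 ≡ 16^2 = 256 ≡ 256 (mod 703)
4^512 ≡ 256^2 = 65536 ≡ 157 (mod 703)
702 = 512 + 128 + 32 + 16 + 8 + 4 + 2 in binary powers of 2.
So 4^702 ≡ 157 · 16 · 530 · 44 · 157 · 256 · 16 ≡ 1 (mod 703).
Since the result is 1, base 4 gives no evidence that 703 is composite.

1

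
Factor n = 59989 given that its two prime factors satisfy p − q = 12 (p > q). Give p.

251

Since p = q + 12, we have 59989 = q(q + 12), so q² + 12q − 59989 = 0.
Discriminant: 12² + 4·59989 = 144 + 239956 = 240100; √240100 = 490.
q = (−12 + 490)/2 = 239, and p = q + 12 = 251.
Check: 239 · 251 = 59989.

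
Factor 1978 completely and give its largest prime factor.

1978 = 2 · 989
989 = 23 · 43
43 is prime.
So 1978 = 2 · 23 · 43; the largest prime factor is 43.

43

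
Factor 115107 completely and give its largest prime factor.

61

115107 = 3 · 38369
38369 = 17 · 2257
2257 = 37 · 61
61 is prime.
So 115107 = 3 · 17 · 37 · 61; the largest prime factor is 61.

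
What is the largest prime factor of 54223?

97

54223 = 13 · 4171
4171 = 43 · 97
97 is prime.
So 54223 = 13 · 43 · 97; the largest prime factor is 97.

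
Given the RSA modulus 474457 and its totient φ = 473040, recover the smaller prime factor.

φ(n) = (p−1)(q−1) = n − (p+q) + 1, so p + q = 474457 − 473040 + 1 = 1418.
p and q are the roots of t² − 1418t + 474457 = 0.
Discriminant: 1418² − 4·474457 = 2010724 − 1897828 = 112896; √112896 = 336.
q = (1418 − 336)/2 = 541, p = (1418 + 336)/2 = 877.
Check: 541 · 877 = 474457.

541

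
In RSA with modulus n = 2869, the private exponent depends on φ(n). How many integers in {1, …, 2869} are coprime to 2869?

Factor: 2869 = 19 · 151.
φ(2869) = (19−1) · (151−1) = 18 · 150 = 2700.

2700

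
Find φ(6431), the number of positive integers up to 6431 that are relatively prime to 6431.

Factor: 6431 = 59 · 109.
φ(6431) = (59−1) · (109−1) = 58 · 108 = 6264.

6264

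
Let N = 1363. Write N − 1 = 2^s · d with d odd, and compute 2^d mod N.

686

1363 − 1 = 1362 = 2^1 · 681, so d = 681.
2^1 ≡ 2 (mod 1363)
2^2 ≡ 2^2 = 4 ≡ 4 (mod 1363)
2^4 ≡ 4^2 = 16 ≡ 16 (mod 1363)
2^8 ≡ 16^2 = 256 ≡ 256 (mod 1363)
2^16 ≡ 256^2 = 65536 ≡ 112 (mod 1363)
2^32 ≡ 112^2 = 12544 ≡ 277 (mod 1363)
2^64 ≡ 277^2 = 76729 ≡ 401 (mod 1363)
2^128 ≡ 401^2 = 160801 ≡ 1330 (mod 1363)
2^256 ≡ 1330^2 = 1768900 ≡ 1089 (mod 1363)
2^512 ≡ 1089^2 = 1185921 ≡ 111 (mod 1363)
681 = 512 + 128 + 32 + 8 + 1 in binary powers of 2.
So 2^681 ≡ 111 · 1330 · 277 · 256 · 2 ≡ 686 (mod 1363).
Squaring chain: 686; never reaches −1, so base 2 is a Miller–Rabin witness that 1363 is composite.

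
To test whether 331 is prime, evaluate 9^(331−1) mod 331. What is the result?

1

9^1 ≡ 9 (mod 331)
9^2 ≡ 9^2 = 81 ≡ 81 (mod 331)
9^4 ≡ 81^2 = 6561 ≡ 272 (mod 331)
9^8 ≡ 272^2 = 73984 ≡ 171 (mod 331)
9^16 ≡ 171^2 = 29241 ≡ 113 (mod 331)
9^32 ≡ 113^2 = 12769 ≡ 191 (mod 331)
9^64 ≡ 191^2 = 36481 ≡ 71 (mod 331)
9^128 ≡ 71^2 = 5041 ≡ 76 (mod 331)
9^256 ≡ 76^2 = 5776 ≡ 149 (mod 331)
330 = 256 + 64 + 8 + 2 in binary powers of 2.
So 9^330 ≡ 149 · 71 · 171 · 81 ≡ 1 (mod 331).
Since the result is 1, base 9 gives no evidence that 331 is composite.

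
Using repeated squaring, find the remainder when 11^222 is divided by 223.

11^1 ≡ 11 (mod 223)
11^2 ≡ 11^2 = 121 ≡ 121 (mod 223)
11^4 ≡ 121^2 = 14641 ≡ 146 (mod 223)
11^8 ≡ 146^2 = 21316 ≡ 131 (mod 223)
11^16 ≡ 131^2 = 17161 ≡ 213 (mod 223)
11^32 ≡ 213^2 = 45369 ≡ 100 (mod 223)
11^64 ≡ 100^2 = 10000 ≡ 188 (mod 223)
11^128 ≡ 188^2 = 35344 ≡ 110 (mod 223)
222 = 128 + 64 + 16 + 8 + 4 + 2 in binary powers of 2.
So 11^222 ≡ 110 · 188 · 213 · 131 · 146 · 121 ≡ 1 (mod 223).
Since the result is 1, base 11 gives no evidence that 223 is composite.

1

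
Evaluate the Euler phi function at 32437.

32076

Factor: 32437 = 163 · 199.
φ(32437) = (163−1) · (199−1) = 162 · 198 = 32076.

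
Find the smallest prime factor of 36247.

36247 is odd.
Digit sum 22, not divisible by 3.
Ends in 7: not divisible by 5.
7: 36247 = 7·5178 + 1
11: 36247 = 11·3295 + 2
13: 36247 = 13·2788 + 3
17: 36247 = 17·2132 + 3
19: 36247 = 19·1907 + 14
23: 36247 = 23·1575 + 22
29: 36247 = 29·1249 + 26
31: 36247 = 31·1169 + 8
37: 36247 = 37·979 + 24
41: 36247 = 41·884 + 3
43: 36247 = 43·842 + 41
47: 36247 = 47·771 + 10
53: 36247 = 53·683 + 48
59: 36247 = 59·614 + 21
61: 36247 = 61·594 + 13
67: 36247 = 67·541

67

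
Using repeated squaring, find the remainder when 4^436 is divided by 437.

4^1 ≡ 4 (mod 437)
4^2 ≡ 4^2 = 16 ≡ 16 (mod 437)
4^4 ≡ 16^2 = 256 ≡ 256 (mod 437)
4^8 ≡ 256^2 = 65536 ≡ 423 (mod 437)
4^16 ≡ 423^2 = 178929 ≡ 196 (mod 437)
4^32 ≡ 196^2 = 38416 ≡ 397 (mod 437)
4^64 ≡ 397^2 = 157609 ≡ 289 (mod 437)
4^128 ≡ 289^2 = 83521 ≡ 54 (mod 437)
4^256 ≡ 54^2 = 2916 ≡ 294 (mod 437)
436 = 256 + 128 + 32 + 16 + 4 in binary powers of 2.
So 4^436 ≡ 294 · 54 · 397 · 196 · 256 ≡ 123 (mod 437).
Since 123 ≠ 1, base 4 is a Fermat witness: 437 is composite.

123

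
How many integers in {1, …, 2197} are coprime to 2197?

Factor: 2197 = 13^3.
φ(2197) = 13^2·(13−1) = 2028.

2028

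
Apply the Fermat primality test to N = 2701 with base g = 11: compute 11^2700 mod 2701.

2554

11^1 ≡ 11 (mod 2701)
11^2 ≡ 11^2 = 121 ≡ 121 (mod 2701)
11^4 ≡ 121^2 = 14641 ≡ 1136 (mod 2701)
11^8 ≡ 1136^2 = 1290496 ≡ 2119 (mod 2701)
11^16 ≡ 2119^2 = 4490161 ≡ 1099 (mod 2701)
11^32 ≡ 1099^2 = 1207801 ≡ 454 (mod 2701)
11^64 ≡ 454^2 = 206116 ≡ 840 (mod 2701)
11^128 ≡ 840^2 = 705600 ≡ 639 (mod 2701)
11^256 ≡ 639^2 = 408321 ≡ 470 (mod 2701)
11^512 ≡ 470^2 = 220900 ≡ 2119 (mod 2701)
11^1024 ≡ 2119^2 = 4490161 ≡ 1099 (mod 2701)
11^2048 ≡ 1099^2 = 1207801 ≡ 454 (mod 2701)
2700 = 2048 + 512 + 128 + 8 + 4 in binary powers of 2.
So 11^2700 ≡ 454 · 2119 · 639 · 2119 · 1136 ≡ 2554 (mod 2701).
Since 2554 ≠ 1, base 11 is a Fermat witness: 2701 is composite.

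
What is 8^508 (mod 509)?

1

8^1 ≡ 8 (mod 509)
8^2 ≡ 8^2 = 64 ≡ 64 (mod 509)
8^4 ≡ 64^2 = 4096 ≡ 24 (mod 509)
8^8 ≡ 24^2 = 576 ≡ 67 (mod 509)
8^16 ≡ 67^2 = 4489 ≡ 417 (mod 509)
8^32 ≡ 417^2 = 173889 ≡ 320 (mod 509)
8^64 ≡ 320^2 = 102400 ≡ 91 (mod 509)
8^128 ≡ 91^2 = 8281 ≡ 137 (mod 509)
8^256 ≡ 137^2 = 18769 ≡ 445 (mod 509)
508 = 256 + 128 + 64 + 32 + 16 + 8 + 4 in binary powers of 2.
So 8^508 ≡ 445 · 137 · 91 · 320 · 417 · 67 · 24 ≡ 1 (mod 509).
Since the result is 1, base 8 gives no evidence that 509 is composite.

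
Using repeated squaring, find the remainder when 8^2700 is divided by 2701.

8^1 ≡ 8 (mod 2701)
8^2 ≡ 8^2 = 64 ≡ 64 (mod 2701)
8^4 ≡ 64^2 = 4096 ≡ 1395 (mod 2701)
8^8 ≡ 1395^2 = 1946025 ≡ 1305 (mod 2701)
8^16 ≡ 1305^2 = 1703025 ≡ 1395 (mod 2701)
8^32 ≡ 1395^2 = 1946025 ≡ 1305 (mod 2701)
8^64 ≡ 1305^2 = 1703025 ≡ 1395 (mod 2701)
8^128 ≡ 1395^2 = 1946025 ≡ 1305 (mod 2701)
8^256 ≡ 1305^2 = 1703025 ≡ 1395 (mod 2701)
8^512 ≡ 1395^2 = 1946025 ≡ 1305 (mod 2701)
8^1024 ≡ 1305^2 = 1703025 ≡ 1395 (mod 2701)
8^2048 ≡ 1395^2 = 1946025 ≡ 1305 (mod 2701)
2700 = 2048 + 512 + 128 + 8 + 4 in binary powers of 2.
So 8^2700 ≡ 1305 · 1305 · 1305 · 1305 · 1395 ≡ 1 (mod 2701).
Since the result is 1, base 8 gives no evidence that 2701 is composite.

1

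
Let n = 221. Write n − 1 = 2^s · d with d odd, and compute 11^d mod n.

221 − 1 = 220 = 2^2 · 55, so d = 55.
11^1 ≡ 11 (mod 221)
11^2 ≡ 11^2 = 121 ≡ 121 (mod 221)
11^4 ≡ 121^2 = 14641 ≡ 55 (mod 221)
11^8 ≡ 55^2 = 3025 ≡ 152 (mod 221)
11^16 ≡ 152^2 = 23104 ≡ 120 (mod 221)
11^32 ≡ 120^2 = 14400 ≡ 35 (mod 221)
55 = 32 + 16 + 4 + 2 + 1 in binary powers of 2.
So 11^55 ≡ 35 · 120 · 55 · 121 · 11 ≡ 54 (mod 221).
Squaring chain: 54 → 43; never reaches −1, so base 11 is a Miller–Rabin witness that 221 is composite.

54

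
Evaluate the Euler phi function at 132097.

111552

Factor: 132097 = 7 · 113 · 167.
φ(132097) = (7−1) · (113−1) · (167−1) = 6 · 112 · 166 = 111552.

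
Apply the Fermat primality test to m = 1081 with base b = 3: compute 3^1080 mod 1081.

3^1 ≡ 3 (mod 1081)
3^2 ≡ 3^2 = 9 ≡ 9 (mod 1081)
3^4 ≡ 9^2 = 81 ≡ 81 (mod 1081)
3^8 ≡ 81^2 = 6561 ≡ 75 (mod 1081)
3^16 ≡ 75^2 = 5625 ≡ 220 (mod 1081)
3^32 ≡ 220^2 = 48400 ≡ 836 (mod 1081)
3^64 ≡ 836^2 = 698896 ≡ 570 (mod 1081)
3^128 ≡ 570^2 = 324900 ≡ 600 (mod 1081)
3^256 ≡ 600^2 = 360000 ≡ 27 (mod 1081)
3^512 ≡ 27^2 = 729 ≡ 729 (mod 1081)
3^1024 ≡ 729^2 = 531441 ≡ 670 (mod 1081)
1080 = 1024 + 32 + 16 + 8 in binary powers of 2.
So 3^1080 ≡ 670 · 836 · 220 · 75 ≡ 768 (mod 1081).
Since 768 ≠ 1, base 3 is a Fermat witness: 1081 is composite.

768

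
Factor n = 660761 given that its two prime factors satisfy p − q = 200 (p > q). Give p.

919

Since p = q + 200, we have 660761 = q(q + 200), so q² + 200q − 660761 = 0.
Discriminant: 200² + 4·660761 = 40000 + 2643044 = 2683044; √2683044 = 1638.
q = (−200 + 1638)/2 = 719, and p = q + 200 = 919.
Check: 719 · 919 = 660761.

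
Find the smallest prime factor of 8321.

53

8321 is odd.
Digit sum 14, not divisible by 3.
Ends in 1: not divisible by 5.
7: 8321 = 7·1188 + 5
11: 8321 = 11·756 + 5
13: 8321 = 13·640 + 1
17: 8321 = 17·489 + 8
19: 8321 = 19·437 + 18
23: 8321 = 23·361 + 18
29: 8321 = 29·286 + 27
31: 8321 = 31·268 + 13
37: 8321 = 37·224 + 33
41: 8321 = 41·202 + 39
43: 8321 = 43·193 + 22
47: 8321 = 47·177 + 2
53: 8321 = 53·157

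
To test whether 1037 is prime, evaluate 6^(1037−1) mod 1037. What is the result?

727

6^1 ≡ 6 (mod 1037)
6^2 ≡ 6^2 = 36 ≡ 36 (mod 1037)
6^4 ≡ 36^2 = 1296 ≡ 259 (mod 1037)
6^8 ≡ 259^2 = 67081 ≡ 713 (mod 1037)
6^16 ≡ 713^2 = 508369 ≡ 239 (mod 1037)
6^32 ≡ 239^2 = 57121 ≡ 86 (mod 1037)
6^64 ≡ 86^2 = 7396 ≡ 137 (mod 1037)
6^128 ≡ 137^2 = 18769 ≡ 103 (mod 1037)
6^256 ≡ 103^2 = 10609 ≡ 239 (mod 1037)
6^512 ≡ 239^2 = 57121 ≡ 86 (mod 1037)
6^1024 ≡ 86^2 = 7396 ≡ 137 (mod 1037)
1036 = 1024 + 8 + 4 in binary powers of 2.
So 6^1036 ≡ 137 · 713 · 259 ≡ 727 (mod 1037).
Since 727 ≠ 1, base 6 is a Fermat witness: 1037 is composite.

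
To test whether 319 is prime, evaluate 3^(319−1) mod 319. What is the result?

5

3^1 ≡ 3 (mod 319)
3^2 ≡ 3^2 = 9 ≡ 9 (mod 319)
3^4 ≡ 9^2 = 81 ≡ 81 (mod 319)
3^8 ≡ 81^2 = 6561 ≡ 181 (mod 319)
3^16 ≡ 181^2 = 32761 ≡ 223 (mod 319)
3^32 ≡ 223^2 = 49729 ≡ 284 (mod 319)
3^64 ≡ 284^2 = 80656 ≡ 268 (mod 319)
3^128 ≡ 268^2 = 71824 ≡ 49 (mod 319)
3^256 ≡ 49^2 = 2401 ≡ 168 (mod 319)
318 = 256 + 32 + 16 + 8 + 4 + 2 in binary powers of 2.
So 3^318 ≡ 168 · 284 · 223 · 181 · 81 · 9 ≡ 5 (mod 319).
Since 5 ≠ 1, base 3 is a Fermat witness: 319 is composite.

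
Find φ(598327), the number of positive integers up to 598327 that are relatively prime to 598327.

Factor: 598327 = 37 · 103 · 157.
φ(598327) = (37−1) · (103−1) · (157−1) = 36 · 102 · 156 = 572832.

572832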